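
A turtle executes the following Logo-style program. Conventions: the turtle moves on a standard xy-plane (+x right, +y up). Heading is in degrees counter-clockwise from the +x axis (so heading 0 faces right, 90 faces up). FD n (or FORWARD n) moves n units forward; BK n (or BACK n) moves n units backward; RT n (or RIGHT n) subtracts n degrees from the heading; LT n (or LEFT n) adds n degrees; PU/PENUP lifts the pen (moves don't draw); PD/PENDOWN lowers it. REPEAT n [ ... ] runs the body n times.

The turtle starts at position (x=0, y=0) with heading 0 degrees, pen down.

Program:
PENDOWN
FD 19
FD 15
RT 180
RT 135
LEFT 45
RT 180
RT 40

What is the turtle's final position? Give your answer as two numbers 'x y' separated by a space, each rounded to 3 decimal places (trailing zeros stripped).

Answer: 34 0

Derivation:
Executing turtle program step by step:
Start: pos=(0,0), heading=0, pen down
PD: pen down
FD 19: (0,0) -> (19,0) [heading=0, draw]
FD 15: (19,0) -> (34,0) [heading=0, draw]
RT 180: heading 0 -> 180
RT 135: heading 180 -> 45
LT 45: heading 45 -> 90
RT 180: heading 90 -> 270
RT 40: heading 270 -> 230
Final: pos=(34,0), heading=230, 2 segment(s) drawn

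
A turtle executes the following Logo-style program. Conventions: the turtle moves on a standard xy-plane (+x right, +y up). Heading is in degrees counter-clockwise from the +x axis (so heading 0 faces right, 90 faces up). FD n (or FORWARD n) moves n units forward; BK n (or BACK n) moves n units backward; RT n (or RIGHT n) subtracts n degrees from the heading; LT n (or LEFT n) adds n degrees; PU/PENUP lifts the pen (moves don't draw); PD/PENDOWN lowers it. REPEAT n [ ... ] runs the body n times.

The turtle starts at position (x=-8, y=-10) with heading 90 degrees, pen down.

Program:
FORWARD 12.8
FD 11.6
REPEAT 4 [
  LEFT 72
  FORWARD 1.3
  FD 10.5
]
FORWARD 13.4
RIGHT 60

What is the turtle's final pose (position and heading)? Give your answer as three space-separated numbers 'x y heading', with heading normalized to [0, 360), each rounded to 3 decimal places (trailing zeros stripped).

Answer: 4.744 6.741 318

Derivation:
Executing turtle program step by step:
Start: pos=(-8,-10), heading=90, pen down
FD 12.8: (-8,-10) -> (-8,2.8) [heading=90, draw]
FD 11.6: (-8,2.8) -> (-8,14.4) [heading=90, draw]
REPEAT 4 [
  -- iteration 1/4 --
  LT 72: heading 90 -> 162
  FD 1.3: (-8,14.4) -> (-9.236,14.802) [heading=162, draw]
  FD 10.5: (-9.236,14.802) -> (-19.222,18.046) [heading=162, draw]
  -- iteration 2/4 --
  LT 72: heading 162 -> 234
  FD 1.3: (-19.222,18.046) -> (-19.987,16.995) [heading=234, draw]
  FD 10.5: (-19.987,16.995) -> (-26.158,8.5) [heading=234, draw]
  -- iteration 3/4 --
  LT 72: heading 234 -> 306
  FD 1.3: (-26.158,8.5) -> (-25.394,7.448) [heading=306, draw]
  FD 10.5: (-25.394,7.448) -> (-19.222,-1.046) [heading=306, draw]
  -- iteration 4/4 --
  LT 72: heading 306 -> 18
  FD 1.3: (-19.222,-1.046) -> (-17.986,-0.645) [heading=18, draw]
  FD 10.5: (-17.986,-0.645) -> (-8,2.6) [heading=18, draw]
]
FD 13.4: (-8,2.6) -> (4.744,6.741) [heading=18, draw]
RT 60: heading 18 -> 318
Final: pos=(4.744,6.741), heading=318, 11 segment(s) drawn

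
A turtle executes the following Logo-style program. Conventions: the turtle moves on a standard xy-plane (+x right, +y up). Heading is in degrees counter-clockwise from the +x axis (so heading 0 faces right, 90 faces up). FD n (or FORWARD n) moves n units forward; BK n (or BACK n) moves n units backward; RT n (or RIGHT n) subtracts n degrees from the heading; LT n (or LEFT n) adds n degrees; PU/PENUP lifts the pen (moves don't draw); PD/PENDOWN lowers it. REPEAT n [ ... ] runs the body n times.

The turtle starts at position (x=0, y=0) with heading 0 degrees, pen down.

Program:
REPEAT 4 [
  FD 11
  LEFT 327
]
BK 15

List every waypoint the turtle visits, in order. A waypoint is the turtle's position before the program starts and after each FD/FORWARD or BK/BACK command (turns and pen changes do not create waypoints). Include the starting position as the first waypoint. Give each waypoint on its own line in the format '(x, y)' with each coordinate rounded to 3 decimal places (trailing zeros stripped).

Executing turtle program step by step:
Start: pos=(0,0), heading=0, pen down
REPEAT 4 [
  -- iteration 1/4 --
  FD 11: (0,0) -> (11,0) [heading=0, draw]
  LT 327: heading 0 -> 327
  -- iteration 2/4 --
  FD 11: (11,0) -> (20.225,-5.991) [heading=327, draw]
  LT 327: heading 327 -> 294
  -- iteration 3/4 --
  FD 11: (20.225,-5.991) -> (24.699,-16.04) [heading=294, draw]
  LT 327: heading 294 -> 261
  -- iteration 4/4 --
  FD 11: (24.699,-16.04) -> (22.979,-26.905) [heading=261, draw]
  LT 327: heading 261 -> 228
]
BK 15: (22.979,-26.905) -> (33.016,-15.757) [heading=228, draw]
Final: pos=(33.016,-15.757), heading=228, 5 segment(s) drawn
Waypoints (6 total):
(0, 0)
(11, 0)
(20.225, -5.991)
(24.699, -16.04)
(22.979, -26.905)
(33.016, -15.757)

Answer: (0, 0)
(11, 0)
(20.225, -5.991)
(24.699, -16.04)
(22.979, -26.905)
(33.016, -15.757)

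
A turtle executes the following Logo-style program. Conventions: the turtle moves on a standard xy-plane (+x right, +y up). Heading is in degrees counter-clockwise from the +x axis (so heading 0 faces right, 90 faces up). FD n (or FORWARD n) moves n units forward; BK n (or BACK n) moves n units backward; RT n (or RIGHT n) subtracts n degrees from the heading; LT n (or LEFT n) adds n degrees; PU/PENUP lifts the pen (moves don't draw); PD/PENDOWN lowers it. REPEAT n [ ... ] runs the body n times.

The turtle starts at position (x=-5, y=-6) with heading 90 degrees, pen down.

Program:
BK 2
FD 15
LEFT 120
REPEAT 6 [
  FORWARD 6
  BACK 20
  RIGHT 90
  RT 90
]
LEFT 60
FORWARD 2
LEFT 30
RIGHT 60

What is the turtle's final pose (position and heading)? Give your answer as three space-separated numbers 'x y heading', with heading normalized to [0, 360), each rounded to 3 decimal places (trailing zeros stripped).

Answer: -5 5 240

Derivation:
Executing turtle program step by step:
Start: pos=(-5,-6), heading=90, pen down
BK 2: (-5,-6) -> (-5,-8) [heading=90, draw]
FD 15: (-5,-8) -> (-5,7) [heading=90, draw]
LT 120: heading 90 -> 210
REPEAT 6 [
  -- iteration 1/6 --
  FD 6: (-5,7) -> (-10.196,4) [heading=210, draw]
  BK 20: (-10.196,4) -> (7.124,14) [heading=210, draw]
  RT 90: heading 210 -> 120
  RT 90: heading 120 -> 30
  -- iteration 2/6 --
  FD 6: (7.124,14) -> (12.321,17) [heading=30, draw]
  BK 20: (12.321,17) -> (-5,7) [heading=30, draw]
  RT 90: heading 30 -> 300
  RT 90: heading 300 -> 210
  -- iteration 3/6 --
  FD 6: (-5,7) -> (-10.196,4) [heading=210, draw]
  BK 20: (-10.196,4) -> (7.124,14) [heading=210, draw]
  RT 90: heading 210 -> 120
  RT 90: heading 120 -> 30
  -- iteration 4/6 --
  FD 6: (7.124,14) -> (12.321,17) [heading=30, draw]
  BK 20: (12.321,17) -> (-5,7) [heading=30, draw]
  RT 90: heading 30 -> 300
  RT 90: heading 300 -> 210
  -- iteration 5/6 --
  FD 6: (-5,7) -> (-10.196,4) [heading=210, draw]
  BK 20: (-10.196,4) -> (7.124,14) [heading=210, draw]
  RT 90: heading 210 -> 120
  RT 90: heading 120 -> 30
  -- iteration 6/6 --
  FD 6: (7.124,14) -> (12.321,17) [heading=30, draw]
  BK 20: (12.321,17) -> (-5,7) [heading=30, draw]
  RT 90: heading 30 -> 300
  RT 90: heading 300 -> 210
]
LT 60: heading 210 -> 270
FD 2: (-5,7) -> (-5,5) [heading=270, draw]
LT 30: heading 270 -> 300
RT 60: heading 300 -> 240
Final: pos=(-5,5), heading=240, 15 segment(s) drawn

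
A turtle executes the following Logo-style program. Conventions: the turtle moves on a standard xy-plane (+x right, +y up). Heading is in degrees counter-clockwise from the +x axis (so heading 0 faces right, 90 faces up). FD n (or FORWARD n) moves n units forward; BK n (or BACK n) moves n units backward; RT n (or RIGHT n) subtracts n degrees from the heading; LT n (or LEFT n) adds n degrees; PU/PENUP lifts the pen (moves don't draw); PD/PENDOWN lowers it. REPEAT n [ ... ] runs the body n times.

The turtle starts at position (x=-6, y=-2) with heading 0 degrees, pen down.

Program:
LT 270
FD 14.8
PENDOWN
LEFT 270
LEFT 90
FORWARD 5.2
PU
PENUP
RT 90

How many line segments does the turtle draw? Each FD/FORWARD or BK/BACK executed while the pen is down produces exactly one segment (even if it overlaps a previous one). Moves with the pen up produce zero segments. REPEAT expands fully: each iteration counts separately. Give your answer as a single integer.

Answer: 2

Derivation:
Executing turtle program step by step:
Start: pos=(-6,-2), heading=0, pen down
LT 270: heading 0 -> 270
FD 14.8: (-6,-2) -> (-6,-16.8) [heading=270, draw]
PD: pen down
LT 270: heading 270 -> 180
LT 90: heading 180 -> 270
FD 5.2: (-6,-16.8) -> (-6,-22) [heading=270, draw]
PU: pen up
PU: pen up
RT 90: heading 270 -> 180
Final: pos=(-6,-22), heading=180, 2 segment(s) drawn
Segments drawn: 2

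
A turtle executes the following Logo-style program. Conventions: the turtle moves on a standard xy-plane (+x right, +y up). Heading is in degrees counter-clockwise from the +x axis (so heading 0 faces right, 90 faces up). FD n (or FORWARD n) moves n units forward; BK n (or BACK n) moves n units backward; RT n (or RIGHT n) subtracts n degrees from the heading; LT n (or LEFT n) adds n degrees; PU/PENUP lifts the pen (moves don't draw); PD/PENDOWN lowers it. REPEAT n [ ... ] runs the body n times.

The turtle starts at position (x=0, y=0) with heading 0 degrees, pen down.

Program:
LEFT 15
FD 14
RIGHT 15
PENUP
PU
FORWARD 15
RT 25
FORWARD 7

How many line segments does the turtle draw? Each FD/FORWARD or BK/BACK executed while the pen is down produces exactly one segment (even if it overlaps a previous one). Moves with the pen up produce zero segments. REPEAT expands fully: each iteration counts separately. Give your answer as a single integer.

Executing turtle program step by step:
Start: pos=(0,0), heading=0, pen down
LT 15: heading 0 -> 15
FD 14: (0,0) -> (13.523,3.623) [heading=15, draw]
RT 15: heading 15 -> 0
PU: pen up
PU: pen up
FD 15: (13.523,3.623) -> (28.523,3.623) [heading=0, move]
RT 25: heading 0 -> 335
FD 7: (28.523,3.623) -> (34.867,0.665) [heading=335, move]
Final: pos=(34.867,0.665), heading=335, 1 segment(s) drawn
Segments drawn: 1

Answer: 1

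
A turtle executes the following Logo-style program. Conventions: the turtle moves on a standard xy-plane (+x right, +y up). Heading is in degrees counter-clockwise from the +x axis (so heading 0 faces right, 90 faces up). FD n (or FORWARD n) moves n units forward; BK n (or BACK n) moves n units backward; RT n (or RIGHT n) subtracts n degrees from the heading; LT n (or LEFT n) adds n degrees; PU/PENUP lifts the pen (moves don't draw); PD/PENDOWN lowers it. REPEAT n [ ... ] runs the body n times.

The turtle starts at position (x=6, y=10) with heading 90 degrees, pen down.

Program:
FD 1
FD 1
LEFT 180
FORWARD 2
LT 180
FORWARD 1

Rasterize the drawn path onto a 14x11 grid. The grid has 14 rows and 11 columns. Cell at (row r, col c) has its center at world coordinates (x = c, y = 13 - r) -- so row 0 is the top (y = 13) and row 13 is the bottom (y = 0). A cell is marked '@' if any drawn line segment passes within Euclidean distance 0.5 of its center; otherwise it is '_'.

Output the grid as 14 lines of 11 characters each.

Segment 0: (6,10) -> (6,11)
Segment 1: (6,11) -> (6,12)
Segment 2: (6,12) -> (6,10)
Segment 3: (6,10) -> (6,11)

Answer: ___________
______@____
______@____
______@____
___________
___________
___________
___________
___________
___________
___________
___________
___________
___________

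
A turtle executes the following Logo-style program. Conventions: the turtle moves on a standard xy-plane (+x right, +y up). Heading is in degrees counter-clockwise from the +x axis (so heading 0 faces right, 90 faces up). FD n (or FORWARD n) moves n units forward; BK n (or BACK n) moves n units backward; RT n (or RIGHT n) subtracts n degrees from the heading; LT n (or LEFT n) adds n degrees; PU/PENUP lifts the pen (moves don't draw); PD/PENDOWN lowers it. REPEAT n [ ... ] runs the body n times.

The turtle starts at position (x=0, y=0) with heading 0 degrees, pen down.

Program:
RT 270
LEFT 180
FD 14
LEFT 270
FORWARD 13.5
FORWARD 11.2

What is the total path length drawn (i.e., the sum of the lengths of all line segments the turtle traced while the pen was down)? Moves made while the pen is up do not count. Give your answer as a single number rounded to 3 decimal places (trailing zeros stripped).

Answer: 38.7

Derivation:
Executing turtle program step by step:
Start: pos=(0,0), heading=0, pen down
RT 270: heading 0 -> 90
LT 180: heading 90 -> 270
FD 14: (0,0) -> (0,-14) [heading=270, draw]
LT 270: heading 270 -> 180
FD 13.5: (0,-14) -> (-13.5,-14) [heading=180, draw]
FD 11.2: (-13.5,-14) -> (-24.7,-14) [heading=180, draw]
Final: pos=(-24.7,-14), heading=180, 3 segment(s) drawn

Segment lengths:
  seg 1: (0,0) -> (0,-14), length = 14
  seg 2: (0,-14) -> (-13.5,-14), length = 13.5
  seg 3: (-13.5,-14) -> (-24.7,-14), length = 11.2
Total = 38.7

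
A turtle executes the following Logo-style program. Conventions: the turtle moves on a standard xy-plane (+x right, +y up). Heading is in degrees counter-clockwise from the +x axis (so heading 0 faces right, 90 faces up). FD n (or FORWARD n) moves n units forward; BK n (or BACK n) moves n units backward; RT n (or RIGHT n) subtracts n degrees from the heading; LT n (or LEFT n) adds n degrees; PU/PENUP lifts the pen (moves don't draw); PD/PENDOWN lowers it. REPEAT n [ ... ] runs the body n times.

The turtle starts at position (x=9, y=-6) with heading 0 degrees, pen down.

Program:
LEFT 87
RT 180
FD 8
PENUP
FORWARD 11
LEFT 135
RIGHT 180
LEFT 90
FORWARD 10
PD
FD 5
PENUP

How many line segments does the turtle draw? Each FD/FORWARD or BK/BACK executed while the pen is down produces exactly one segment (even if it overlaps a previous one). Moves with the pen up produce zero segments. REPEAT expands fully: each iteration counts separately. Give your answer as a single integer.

Executing turtle program step by step:
Start: pos=(9,-6), heading=0, pen down
LT 87: heading 0 -> 87
RT 180: heading 87 -> 267
FD 8: (9,-6) -> (8.581,-13.989) [heading=267, draw]
PU: pen up
FD 11: (8.581,-13.989) -> (8.006,-24.974) [heading=267, move]
LT 135: heading 267 -> 42
RT 180: heading 42 -> 222
LT 90: heading 222 -> 312
FD 10: (8.006,-24.974) -> (14.697,-32.405) [heading=312, move]
PD: pen down
FD 5: (14.697,-32.405) -> (18.043,-36.121) [heading=312, draw]
PU: pen up
Final: pos=(18.043,-36.121), heading=312, 2 segment(s) drawn
Segments drawn: 2

Answer: 2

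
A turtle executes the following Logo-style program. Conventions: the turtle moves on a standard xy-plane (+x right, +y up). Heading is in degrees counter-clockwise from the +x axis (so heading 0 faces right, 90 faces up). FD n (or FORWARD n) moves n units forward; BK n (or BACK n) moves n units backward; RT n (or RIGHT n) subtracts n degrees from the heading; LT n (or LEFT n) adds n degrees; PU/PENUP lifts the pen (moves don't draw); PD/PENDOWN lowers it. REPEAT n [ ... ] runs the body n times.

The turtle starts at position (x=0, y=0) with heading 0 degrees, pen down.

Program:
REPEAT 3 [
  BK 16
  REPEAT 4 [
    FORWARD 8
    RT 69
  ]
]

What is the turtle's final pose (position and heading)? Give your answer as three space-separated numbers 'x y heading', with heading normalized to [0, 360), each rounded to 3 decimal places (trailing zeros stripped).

Executing turtle program step by step:
Start: pos=(0,0), heading=0, pen down
REPEAT 3 [
  -- iteration 1/3 --
  BK 16: (0,0) -> (-16,0) [heading=0, draw]
  REPEAT 4 [
    -- iteration 1/4 --
    FD 8: (-16,0) -> (-8,0) [heading=0, draw]
    RT 69: heading 0 -> 291
    -- iteration 2/4 --
    FD 8: (-8,0) -> (-5.133,-7.469) [heading=291, draw]
    RT 69: heading 291 -> 222
    -- iteration 3/4 --
    FD 8: (-5.133,-7.469) -> (-11.078,-12.822) [heading=222, draw]
    RT 69: heading 222 -> 153
    -- iteration 4/4 --
    FD 8: (-11.078,-12.822) -> (-18.206,-9.19) [heading=153, draw]
    RT 69: heading 153 -> 84
  ]
  -- iteration 2/3 --
  BK 16: (-18.206,-9.19) -> (-19.879,-25.102) [heading=84, draw]
  REPEAT 4 [
    -- iteration 1/4 --
    FD 8: (-19.879,-25.102) -> (-19.042,-17.146) [heading=84, draw]
    RT 69: heading 84 -> 15
    -- iteration 2/4 --
    FD 8: (-19.042,-17.146) -> (-11.315,-15.075) [heading=15, draw]
    RT 69: heading 15 -> 306
    -- iteration 3/4 --
    FD 8: (-11.315,-15.075) -> (-6.613,-21.548) [heading=306, draw]
    RT 69: heading 306 -> 237
    -- iteration 4/4 --
    FD 8: (-6.613,-21.548) -> (-10.97,-28.257) [heading=237, draw]
    RT 69: heading 237 -> 168
  ]
  -- iteration 3/3 --
  BK 16: (-10.97,-28.257) -> (4.68,-31.583) [heading=168, draw]
  REPEAT 4 [
    -- iteration 1/4 --
    FD 8: (4.68,-31.583) -> (-3.145,-29.92) [heading=168, draw]
    RT 69: heading 168 -> 99
    -- iteration 2/4 --
    FD 8: (-3.145,-29.92) -> (-4.396,-22.019) [heading=99, draw]
    RT 69: heading 99 -> 30
    -- iteration 3/4 --
    FD 8: (-4.396,-22.019) -> (2.532,-18.019) [heading=30, draw]
    RT 69: heading 30 -> 321
    -- iteration 4/4 --
    FD 8: (2.532,-18.019) -> (8.749,-23.053) [heading=321, draw]
    RT 69: heading 321 -> 252
  ]
]
Final: pos=(8.749,-23.053), heading=252, 15 segment(s) drawn

Answer: 8.749 -23.053 252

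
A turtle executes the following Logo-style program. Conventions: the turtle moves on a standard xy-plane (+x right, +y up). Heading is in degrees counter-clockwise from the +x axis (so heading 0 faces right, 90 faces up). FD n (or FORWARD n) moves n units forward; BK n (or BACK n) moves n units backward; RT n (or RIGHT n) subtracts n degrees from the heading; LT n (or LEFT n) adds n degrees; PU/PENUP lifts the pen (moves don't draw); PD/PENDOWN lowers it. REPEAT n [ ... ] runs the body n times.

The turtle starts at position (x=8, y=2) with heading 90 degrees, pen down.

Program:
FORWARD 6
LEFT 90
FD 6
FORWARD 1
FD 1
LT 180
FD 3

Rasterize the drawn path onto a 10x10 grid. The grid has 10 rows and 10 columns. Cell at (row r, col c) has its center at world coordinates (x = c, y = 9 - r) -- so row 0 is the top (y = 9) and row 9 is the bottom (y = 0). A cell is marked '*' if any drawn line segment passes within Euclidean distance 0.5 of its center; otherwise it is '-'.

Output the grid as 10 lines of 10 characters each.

Answer: ----------
*********-
--------*-
--------*-
--------*-
--------*-
--------*-
--------*-
----------
----------

Derivation:
Segment 0: (8,2) -> (8,8)
Segment 1: (8,8) -> (2,8)
Segment 2: (2,8) -> (1,8)
Segment 3: (1,8) -> (0,8)
Segment 4: (0,8) -> (3,8)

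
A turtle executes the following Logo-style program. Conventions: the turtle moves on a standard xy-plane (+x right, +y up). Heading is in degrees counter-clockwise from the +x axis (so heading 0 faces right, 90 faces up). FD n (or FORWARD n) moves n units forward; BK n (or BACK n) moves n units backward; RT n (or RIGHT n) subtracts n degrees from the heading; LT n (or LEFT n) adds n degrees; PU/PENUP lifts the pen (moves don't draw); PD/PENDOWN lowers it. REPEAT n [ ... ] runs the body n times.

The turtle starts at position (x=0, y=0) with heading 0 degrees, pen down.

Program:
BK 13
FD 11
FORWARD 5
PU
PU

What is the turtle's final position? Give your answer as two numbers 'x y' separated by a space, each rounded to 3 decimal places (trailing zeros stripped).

Executing turtle program step by step:
Start: pos=(0,0), heading=0, pen down
BK 13: (0,0) -> (-13,0) [heading=0, draw]
FD 11: (-13,0) -> (-2,0) [heading=0, draw]
FD 5: (-2,0) -> (3,0) [heading=0, draw]
PU: pen up
PU: pen up
Final: pos=(3,0), heading=0, 3 segment(s) drawn

Answer: 3 0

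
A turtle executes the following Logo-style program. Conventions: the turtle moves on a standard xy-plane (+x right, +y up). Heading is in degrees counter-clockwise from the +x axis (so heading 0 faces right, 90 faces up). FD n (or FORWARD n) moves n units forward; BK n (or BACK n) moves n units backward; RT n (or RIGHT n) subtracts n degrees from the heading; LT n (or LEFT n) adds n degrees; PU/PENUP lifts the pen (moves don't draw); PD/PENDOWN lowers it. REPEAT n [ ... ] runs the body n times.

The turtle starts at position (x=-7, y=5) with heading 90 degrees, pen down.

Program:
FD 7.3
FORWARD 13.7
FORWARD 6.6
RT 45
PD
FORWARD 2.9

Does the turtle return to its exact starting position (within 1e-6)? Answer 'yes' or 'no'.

Executing turtle program step by step:
Start: pos=(-7,5), heading=90, pen down
FD 7.3: (-7,5) -> (-7,12.3) [heading=90, draw]
FD 13.7: (-7,12.3) -> (-7,26) [heading=90, draw]
FD 6.6: (-7,26) -> (-7,32.6) [heading=90, draw]
RT 45: heading 90 -> 45
PD: pen down
FD 2.9: (-7,32.6) -> (-4.949,34.651) [heading=45, draw]
Final: pos=(-4.949,34.651), heading=45, 4 segment(s) drawn

Start position: (-7, 5)
Final position: (-4.949, 34.651)
Distance = 29.721; >= 1e-6 -> NOT closed

Answer: no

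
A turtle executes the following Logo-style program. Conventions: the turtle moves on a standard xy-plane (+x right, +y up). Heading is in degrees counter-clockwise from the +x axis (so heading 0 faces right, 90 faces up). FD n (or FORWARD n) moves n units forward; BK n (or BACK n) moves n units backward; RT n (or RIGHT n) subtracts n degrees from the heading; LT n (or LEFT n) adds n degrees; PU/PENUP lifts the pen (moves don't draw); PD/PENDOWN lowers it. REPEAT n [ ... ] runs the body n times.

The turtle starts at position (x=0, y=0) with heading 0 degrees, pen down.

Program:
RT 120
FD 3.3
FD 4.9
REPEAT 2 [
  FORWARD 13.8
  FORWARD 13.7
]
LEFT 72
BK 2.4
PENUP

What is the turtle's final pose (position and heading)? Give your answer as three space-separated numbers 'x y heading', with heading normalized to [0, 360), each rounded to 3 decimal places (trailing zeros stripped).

Executing turtle program step by step:
Start: pos=(0,0), heading=0, pen down
RT 120: heading 0 -> 240
FD 3.3: (0,0) -> (-1.65,-2.858) [heading=240, draw]
FD 4.9: (-1.65,-2.858) -> (-4.1,-7.101) [heading=240, draw]
REPEAT 2 [
  -- iteration 1/2 --
  FD 13.8: (-4.1,-7.101) -> (-11,-19.053) [heading=240, draw]
  FD 13.7: (-11,-19.053) -> (-17.85,-30.917) [heading=240, draw]
  -- iteration 2/2 --
  FD 13.8: (-17.85,-30.917) -> (-24.75,-42.868) [heading=240, draw]
  FD 13.7: (-24.75,-42.868) -> (-31.6,-54.733) [heading=240, draw]
]
LT 72: heading 240 -> 312
BK 2.4: (-31.6,-54.733) -> (-33.206,-52.949) [heading=312, draw]
PU: pen up
Final: pos=(-33.206,-52.949), heading=312, 7 segment(s) drawn

Answer: -33.206 -52.949 312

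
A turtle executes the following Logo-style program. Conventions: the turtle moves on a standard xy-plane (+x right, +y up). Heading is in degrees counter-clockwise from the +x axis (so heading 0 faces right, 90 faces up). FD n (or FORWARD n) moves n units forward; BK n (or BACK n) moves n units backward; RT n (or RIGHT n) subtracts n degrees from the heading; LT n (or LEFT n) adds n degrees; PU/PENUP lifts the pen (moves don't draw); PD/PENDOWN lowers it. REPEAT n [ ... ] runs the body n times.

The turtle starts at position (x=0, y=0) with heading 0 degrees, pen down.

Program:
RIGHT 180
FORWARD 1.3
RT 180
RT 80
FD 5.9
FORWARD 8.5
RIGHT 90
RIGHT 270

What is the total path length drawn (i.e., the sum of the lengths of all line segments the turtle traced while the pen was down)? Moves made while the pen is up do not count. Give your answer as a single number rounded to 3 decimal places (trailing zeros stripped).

Answer: 15.7

Derivation:
Executing turtle program step by step:
Start: pos=(0,0), heading=0, pen down
RT 180: heading 0 -> 180
FD 1.3: (0,0) -> (-1.3,0) [heading=180, draw]
RT 180: heading 180 -> 0
RT 80: heading 0 -> 280
FD 5.9: (-1.3,0) -> (-0.275,-5.81) [heading=280, draw]
FD 8.5: (-0.275,-5.81) -> (1.201,-14.181) [heading=280, draw]
RT 90: heading 280 -> 190
RT 270: heading 190 -> 280
Final: pos=(1.201,-14.181), heading=280, 3 segment(s) drawn

Segment lengths:
  seg 1: (0,0) -> (-1.3,0), length = 1.3
  seg 2: (-1.3,0) -> (-0.275,-5.81), length = 5.9
  seg 3: (-0.275,-5.81) -> (1.201,-14.181), length = 8.5
Total = 15.7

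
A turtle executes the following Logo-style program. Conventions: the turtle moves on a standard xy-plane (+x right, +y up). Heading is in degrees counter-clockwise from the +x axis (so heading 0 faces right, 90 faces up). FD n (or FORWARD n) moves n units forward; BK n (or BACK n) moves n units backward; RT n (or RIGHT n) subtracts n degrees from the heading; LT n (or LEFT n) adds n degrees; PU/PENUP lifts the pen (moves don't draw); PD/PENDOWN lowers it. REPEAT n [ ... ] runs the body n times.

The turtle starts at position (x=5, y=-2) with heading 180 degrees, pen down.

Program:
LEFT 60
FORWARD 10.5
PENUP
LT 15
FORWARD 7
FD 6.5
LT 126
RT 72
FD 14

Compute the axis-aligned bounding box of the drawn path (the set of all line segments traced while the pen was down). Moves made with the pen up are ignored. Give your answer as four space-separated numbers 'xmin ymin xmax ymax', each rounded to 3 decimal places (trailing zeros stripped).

Answer: -0.25 -11.093 5 -2

Derivation:
Executing turtle program step by step:
Start: pos=(5,-2), heading=180, pen down
LT 60: heading 180 -> 240
FD 10.5: (5,-2) -> (-0.25,-11.093) [heading=240, draw]
PU: pen up
LT 15: heading 240 -> 255
FD 7: (-0.25,-11.093) -> (-2.062,-17.855) [heading=255, move]
FD 6.5: (-2.062,-17.855) -> (-3.744,-24.133) [heading=255, move]
LT 126: heading 255 -> 21
RT 72: heading 21 -> 309
FD 14: (-3.744,-24.133) -> (5.066,-35.013) [heading=309, move]
Final: pos=(5.066,-35.013), heading=309, 1 segment(s) drawn

Segment endpoints: x in {-0.25, 5}, y in {-11.093, -2}
xmin=-0.25, ymin=-11.093, xmax=5, ymax=-2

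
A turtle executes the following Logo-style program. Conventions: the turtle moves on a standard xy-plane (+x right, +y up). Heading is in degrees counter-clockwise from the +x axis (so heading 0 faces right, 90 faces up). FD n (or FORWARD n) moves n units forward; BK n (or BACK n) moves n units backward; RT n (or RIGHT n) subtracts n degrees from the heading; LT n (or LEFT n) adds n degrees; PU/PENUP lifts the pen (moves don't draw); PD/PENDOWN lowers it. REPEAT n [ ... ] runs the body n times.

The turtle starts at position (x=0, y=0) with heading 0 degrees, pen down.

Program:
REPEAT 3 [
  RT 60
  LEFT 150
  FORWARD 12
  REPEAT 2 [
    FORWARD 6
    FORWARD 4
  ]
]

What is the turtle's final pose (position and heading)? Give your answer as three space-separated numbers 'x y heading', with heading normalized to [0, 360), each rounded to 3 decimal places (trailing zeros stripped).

Executing turtle program step by step:
Start: pos=(0,0), heading=0, pen down
REPEAT 3 [
  -- iteration 1/3 --
  RT 60: heading 0 -> 300
  LT 150: heading 300 -> 90
  FD 12: (0,0) -> (0,12) [heading=90, draw]
  REPEAT 2 [
    -- iteration 1/2 --
    FD 6: (0,12) -> (0,18) [heading=90, draw]
    FD 4: (0,18) -> (0,22) [heading=90, draw]
    -- iteration 2/2 --
    FD 6: (0,22) -> (0,28) [heading=90, draw]
    FD 4: (0,28) -> (0,32) [heading=90, draw]
  ]
  -- iteration 2/3 --
  RT 60: heading 90 -> 30
  LT 150: heading 30 -> 180
  FD 12: (0,32) -> (-12,32) [heading=180, draw]
  REPEAT 2 [
    -- iteration 1/2 --
    FD 6: (-12,32) -> (-18,32) [heading=180, draw]
    FD 4: (-18,32) -> (-22,32) [heading=180, draw]
    -- iteration 2/2 --
    FD 6: (-22,32) -> (-28,32) [heading=180, draw]
    FD 4: (-28,32) -> (-32,32) [heading=180, draw]
  ]
  -- iteration 3/3 --
  RT 60: heading 180 -> 120
  LT 150: heading 120 -> 270
  FD 12: (-32,32) -> (-32,20) [heading=270, draw]
  REPEAT 2 [
    -- iteration 1/2 --
    FD 6: (-32,20) -> (-32,14) [heading=270, draw]
    FD 4: (-32,14) -> (-32,10) [heading=270, draw]
    -- iteration 2/2 --
    FD 6: (-32,10) -> (-32,4) [heading=270, draw]
    FD 4: (-32,4) -> (-32,0) [heading=270, draw]
  ]
]
Final: pos=(-32,0), heading=270, 15 segment(s) drawn

Answer: -32 0 270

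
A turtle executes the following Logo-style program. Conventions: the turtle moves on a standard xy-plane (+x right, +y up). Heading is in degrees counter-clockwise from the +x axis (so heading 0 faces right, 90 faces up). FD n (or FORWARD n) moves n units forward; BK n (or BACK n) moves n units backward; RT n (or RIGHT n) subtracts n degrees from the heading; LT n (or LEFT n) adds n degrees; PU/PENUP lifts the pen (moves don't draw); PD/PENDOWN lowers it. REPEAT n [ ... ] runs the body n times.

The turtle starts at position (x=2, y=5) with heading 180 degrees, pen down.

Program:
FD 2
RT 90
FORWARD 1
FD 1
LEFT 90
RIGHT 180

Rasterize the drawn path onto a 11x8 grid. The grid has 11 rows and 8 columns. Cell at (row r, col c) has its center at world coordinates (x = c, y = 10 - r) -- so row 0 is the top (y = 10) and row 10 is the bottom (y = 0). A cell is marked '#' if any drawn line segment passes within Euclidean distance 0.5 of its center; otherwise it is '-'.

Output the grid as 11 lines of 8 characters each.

Answer: --------
--------
--------
#-------
#-------
###-----
--------
--------
--------
--------
--------

Derivation:
Segment 0: (2,5) -> (0,5)
Segment 1: (0,5) -> (0,6)
Segment 2: (0,6) -> (0,7)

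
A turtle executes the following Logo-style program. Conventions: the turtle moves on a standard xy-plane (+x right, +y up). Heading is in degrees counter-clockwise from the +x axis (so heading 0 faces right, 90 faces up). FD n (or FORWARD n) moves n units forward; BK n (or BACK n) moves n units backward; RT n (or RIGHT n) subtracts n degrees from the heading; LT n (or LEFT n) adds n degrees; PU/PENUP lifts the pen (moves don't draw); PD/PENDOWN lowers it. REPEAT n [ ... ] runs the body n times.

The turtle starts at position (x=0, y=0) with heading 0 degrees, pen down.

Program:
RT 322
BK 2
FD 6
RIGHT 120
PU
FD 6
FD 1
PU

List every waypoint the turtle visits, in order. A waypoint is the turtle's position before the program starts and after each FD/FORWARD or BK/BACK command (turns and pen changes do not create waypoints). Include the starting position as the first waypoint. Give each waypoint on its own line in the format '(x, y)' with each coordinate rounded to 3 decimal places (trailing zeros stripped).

Executing turtle program step by step:
Start: pos=(0,0), heading=0, pen down
RT 322: heading 0 -> 38
BK 2: (0,0) -> (-1.576,-1.231) [heading=38, draw]
FD 6: (-1.576,-1.231) -> (3.152,2.463) [heading=38, draw]
RT 120: heading 38 -> 278
PU: pen up
FD 6: (3.152,2.463) -> (3.987,-3.479) [heading=278, move]
FD 1: (3.987,-3.479) -> (4.126,-4.469) [heading=278, move]
PU: pen up
Final: pos=(4.126,-4.469), heading=278, 2 segment(s) drawn
Waypoints (5 total):
(0, 0)
(-1.576, -1.231)
(3.152, 2.463)
(3.987, -3.479)
(4.126, -4.469)

Answer: (0, 0)
(-1.576, -1.231)
(3.152, 2.463)
(3.987, -3.479)
(4.126, -4.469)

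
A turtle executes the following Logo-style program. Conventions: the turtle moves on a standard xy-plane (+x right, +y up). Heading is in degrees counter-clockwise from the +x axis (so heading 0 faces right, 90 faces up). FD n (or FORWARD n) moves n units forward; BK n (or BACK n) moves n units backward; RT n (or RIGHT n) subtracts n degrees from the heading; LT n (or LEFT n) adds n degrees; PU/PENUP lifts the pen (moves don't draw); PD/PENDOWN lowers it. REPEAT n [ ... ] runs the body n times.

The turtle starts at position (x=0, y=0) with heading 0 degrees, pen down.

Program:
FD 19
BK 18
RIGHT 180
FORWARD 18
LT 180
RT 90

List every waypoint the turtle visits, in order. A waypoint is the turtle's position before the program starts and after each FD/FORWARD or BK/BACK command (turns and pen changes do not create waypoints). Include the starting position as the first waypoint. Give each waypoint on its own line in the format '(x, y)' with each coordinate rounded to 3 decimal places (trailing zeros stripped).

Executing turtle program step by step:
Start: pos=(0,0), heading=0, pen down
FD 19: (0,0) -> (19,0) [heading=0, draw]
BK 18: (19,0) -> (1,0) [heading=0, draw]
RT 180: heading 0 -> 180
FD 18: (1,0) -> (-17,0) [heading=180, draw]
LT 180: heading 180 -> 0
RT 90: heading 0 -> 270
Final: pos=(-17,0), heading=270, 3 segment(s) drawn
Waypoints (4 total):
(0, 0)
(19, 0)
(1, 0)
(-17, 0)

Answer: (0, 0)
(19, 0)
(1, 0)
(-17, 0)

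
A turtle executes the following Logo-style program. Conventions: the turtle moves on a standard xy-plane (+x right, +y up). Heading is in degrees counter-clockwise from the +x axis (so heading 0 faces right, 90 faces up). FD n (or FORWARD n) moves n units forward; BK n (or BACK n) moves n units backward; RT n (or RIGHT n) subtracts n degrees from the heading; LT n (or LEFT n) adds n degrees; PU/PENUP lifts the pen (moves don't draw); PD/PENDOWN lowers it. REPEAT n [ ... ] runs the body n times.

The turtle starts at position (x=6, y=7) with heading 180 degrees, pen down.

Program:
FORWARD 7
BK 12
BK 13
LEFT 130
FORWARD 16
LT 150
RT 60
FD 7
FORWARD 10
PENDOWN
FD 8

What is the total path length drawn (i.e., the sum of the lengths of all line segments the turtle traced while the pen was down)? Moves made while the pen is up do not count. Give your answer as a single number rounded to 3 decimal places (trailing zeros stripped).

Executing turtle program step by step:
Start: pos=(6,7), heading=180, pen down
FD 7: (6,7) -> (-1,7) [heading=180, draw]
BK 12: (-1,7) -> (11,7) [heading=180, draw]
BK 13: (11,7) -> (24,7) [heading=180, draw]
LT 130: heading 180 -> 310
FD 16: (24,7) -> (34.285,-5.257) [heading=310, draw]
LT 150: heading 310 -> 100
RT 60: heading 100 -> 40
FD 7: (34.285,-5.257) -> (39.647,-0.757) [heading=40, draw]
FD 10: (39.647,-0.757) -> (47.307,5.671) [heading=40, draw]
PD: pen down
FD 8: (47.307,5.671) -> (53.436,10.813) [heading=40, draw]
Final: pos=(53.436,10.813), heading=40, 7 segment(s) drawn

Segment lengths:
  seg 1: (6,7) -> (-1,7), length = 7
  seg 2: (-1,7) -> (11,7), length = 12
  seg 3: (11,7) -> (24,7), length = 13
  seg 4: (24,7) -> (34.285,-5.257), length = 16
  seg 5: (34.285,-5.257) -> (39.647,-0.757), length = 7
  seg 6: (39.647,-0.757) -> (47.307,5.671), length = 10
  seg 7: (47.307,5.671) -> (53.436,10.813), length = 8
Total = 73

Answer: 73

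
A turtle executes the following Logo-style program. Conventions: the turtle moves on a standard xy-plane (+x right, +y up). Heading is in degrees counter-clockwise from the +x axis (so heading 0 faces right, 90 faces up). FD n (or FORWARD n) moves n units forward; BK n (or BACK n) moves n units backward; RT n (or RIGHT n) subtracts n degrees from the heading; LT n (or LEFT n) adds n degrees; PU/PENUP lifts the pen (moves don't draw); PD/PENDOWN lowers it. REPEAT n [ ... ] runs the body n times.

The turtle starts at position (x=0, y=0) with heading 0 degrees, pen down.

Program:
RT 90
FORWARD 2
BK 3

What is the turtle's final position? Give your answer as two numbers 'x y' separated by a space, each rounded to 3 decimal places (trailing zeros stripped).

Answer: 0 1

Derivation:
Executing turtle program step by step:
Start: pos=(0,0), heading=0, pen down
RT 90: heading 0 -> 270
FD 2: (0,0) -> (0,-2) [heading=270, draw]
BK 3: (0,-2) -> (0,1) [heading=270, draw]
Final: pos=(0,1), heading=270, 2 segment(s) drawn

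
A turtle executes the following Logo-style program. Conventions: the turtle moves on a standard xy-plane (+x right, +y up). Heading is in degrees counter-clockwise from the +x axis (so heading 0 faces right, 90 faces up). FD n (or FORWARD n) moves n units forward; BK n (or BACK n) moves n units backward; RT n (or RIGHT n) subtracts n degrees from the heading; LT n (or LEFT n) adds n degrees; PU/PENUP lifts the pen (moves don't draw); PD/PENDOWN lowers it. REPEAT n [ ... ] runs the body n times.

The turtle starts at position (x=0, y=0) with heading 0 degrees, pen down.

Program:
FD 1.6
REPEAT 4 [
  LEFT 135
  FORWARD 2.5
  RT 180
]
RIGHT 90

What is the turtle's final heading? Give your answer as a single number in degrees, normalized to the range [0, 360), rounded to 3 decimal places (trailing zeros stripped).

Executing turtle program step by step:
Start: pos=(0,0), heading=0, pen down
FD 1.6: (0,0) -> (1.6,0) [heading=0, draw]
REPEAT 4 [
  -- iteration 1/4 --
  LT 135: heading 0 -> 135
  FD 2.5: (1.6,0) -> (-0.168,1.768) [heading=135, draw]
  RT 180: heading 135 -> 315
  -- iteration 2/4 --
  LT 135: heading 315 -> 90
  FD 2.5: (-0.168,1.768) -> (-0.168,4.268) [heading=90, draw]
  RT 180: heading 90 -> 270
  -- iteration 3/4 --
  LT 135: heading 270 -> 45
  FD 2.5: (-0.168,4.268) -> (1.6,6.036) [heading=45, draw]
  RT 180: heading 45 -> 225
  -- iteration 4/4 --
  LT 135: heading 225 -> 0
  FD 2.5: (1.6,6.036) -> (4.1,6.036) [heading=0, draw]
  RT 180: heading 0 -> 180
]
RT 90: heading 180 -> 90
Final: pos=(4.1,6.036), heading=90, 5 segment(s) drawn

Answer: 90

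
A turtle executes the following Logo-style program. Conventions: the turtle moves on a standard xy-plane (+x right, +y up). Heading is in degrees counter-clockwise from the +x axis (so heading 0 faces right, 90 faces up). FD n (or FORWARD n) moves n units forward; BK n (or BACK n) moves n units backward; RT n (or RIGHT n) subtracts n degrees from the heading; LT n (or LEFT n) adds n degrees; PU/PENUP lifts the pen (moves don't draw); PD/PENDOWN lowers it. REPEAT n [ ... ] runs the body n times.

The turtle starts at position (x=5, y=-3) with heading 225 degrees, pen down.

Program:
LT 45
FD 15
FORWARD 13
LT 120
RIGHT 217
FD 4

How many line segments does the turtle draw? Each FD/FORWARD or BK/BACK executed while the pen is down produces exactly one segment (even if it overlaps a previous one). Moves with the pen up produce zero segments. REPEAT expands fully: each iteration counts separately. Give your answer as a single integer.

Answer: 3

Derivation:
Executing turtle program step by step:
Start: pos=(5,-3), heading=225, pen down
LT 45: heading 225 -> 270
FD 15: (5,-3) -> (5,-18) [heading=270, draw]
FD 13: (5,-18) -> (5,-31) [heading=270, draw]
LT 120: heading 270 -> 30
RT 217: heading 30 -> 173
FD 4: (5,-31) -> (1.03,-30.513) [heading=173, draw]
Final: pos=(1.03,-30.513), heading=173, 3 segment(s) drawn
Segments drawn: 3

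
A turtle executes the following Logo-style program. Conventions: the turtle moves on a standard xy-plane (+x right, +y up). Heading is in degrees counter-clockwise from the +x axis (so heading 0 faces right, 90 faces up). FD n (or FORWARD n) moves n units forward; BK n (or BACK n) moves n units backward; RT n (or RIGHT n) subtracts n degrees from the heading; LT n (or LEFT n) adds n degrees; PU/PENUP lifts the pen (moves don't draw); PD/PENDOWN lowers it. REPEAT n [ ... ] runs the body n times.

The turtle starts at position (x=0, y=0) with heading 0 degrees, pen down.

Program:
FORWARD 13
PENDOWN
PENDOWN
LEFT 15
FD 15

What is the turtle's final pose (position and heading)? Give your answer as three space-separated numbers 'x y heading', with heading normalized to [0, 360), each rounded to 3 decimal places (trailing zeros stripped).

Executing turtle program step by step:
Start: pos=(0,0), heading=0, pen down
FD 13: (0,0) -> (13,0) [heading=0, draw]
PD: pen down
PD: pen down
LT 15: heading 0 -> 15
FD 15: (13,0) -> (27.489,3.882) [heading=15, draw]
Final: pos=(27.489,3.882), heading=15, 2 segment(s) drawn

Answer: 27.489 3.882 15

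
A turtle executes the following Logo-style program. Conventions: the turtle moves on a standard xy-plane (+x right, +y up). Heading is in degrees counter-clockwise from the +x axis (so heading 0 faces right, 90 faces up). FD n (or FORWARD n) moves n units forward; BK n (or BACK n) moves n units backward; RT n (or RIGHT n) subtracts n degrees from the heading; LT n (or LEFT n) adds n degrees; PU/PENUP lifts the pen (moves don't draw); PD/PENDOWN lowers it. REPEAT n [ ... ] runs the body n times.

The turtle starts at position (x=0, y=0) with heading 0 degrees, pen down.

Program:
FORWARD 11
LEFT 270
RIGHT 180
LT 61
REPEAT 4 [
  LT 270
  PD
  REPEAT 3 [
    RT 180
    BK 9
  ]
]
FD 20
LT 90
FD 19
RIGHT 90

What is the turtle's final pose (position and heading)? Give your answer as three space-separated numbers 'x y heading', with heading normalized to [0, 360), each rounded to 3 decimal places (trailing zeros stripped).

Executing turtle program step by step:
Start: pos=(0,0), heading=0, pen down
FD 11: (0,0) -> (11,0) [heading=0, draw]
LT 270: heading 0 -> 270
RT 180: heading 270 -> 90
LT 61: heading 90 -> 151
REPEAT 4 [
  -- iteration 1/4 --
  LT 270: heading 151 -> 61
  PD: pen down
  REPEAT 3 [
    -- iteration 1/3 --
    RT 180: heading 61 -> 241
    BK 9: (11,0) -> (15.363,7.872) [heading=241, draw]
    -- iteration 2/3 --
    RT 180: heading 241 -> 61
    BK 9: (15.363,7.872) -> (11,0) [heading=61, draw]
    -- iteration 3/3 --
    RT 180: heading 61 -> 241
    BK 9: (11,0) -> (15.363,7.872) [heading=241, draw]
  ]
  -- iteration 2/4 --
  LT 270: heading 241 -> 151
  PD: pen down
  REPEAT 3 [
    -- iteration 1/3 --
    RT 180: heading 151 -> 331
    BK 9: (15.363,7.872) -> (7.492,12.235) [heading=331, draw]
    -- iteration 2/3 --
    RT 180: heading 331 -> 151
    BK 9: (7.492,12.235) -> (15.363,7.872) [heading=151, draw]
    -- iteration 3/3 --
    RT 180: heading 151 -> 331
    BK 9: (15.363,7.872) -> (7.492,12.235) [heading=331, draw]
  ]
  -- iteration 3/4 --
  LT 270: heading 331 -> 241
  PD: pen down
  REPEAT 3 [
    -- iteration 1/3 --
    RT 180: heading 241 -> 61
    BK 9: (7.492,12.235) -> (3.128,4.363) [heading=61, draw]
    -- iteration 2/3 --
    RT 180: heading 61 -> 241
    BK 9: (3.128,4.363) -> (7.492,12.235) [heading=241, draw]
    -- iteration 3/3 --
    RT 180: heading 241 -> 61
    BK 9: (7.492,12.235) -> (3.128,4.363) [heading=61, draw]
  ]
  -- iteration 4/4 --
  LT 270: heading 61 -> 331
  PD: pen down
  REPEAT 3 [
    -- iteration 1/3 --
    RT 180: heading 331 -> 151
    BK 9: (3.128,4.363) -> (11,0) [heading=151, draw]
    -- iteration 2/3 --
    RT 180: heading 151 -> 331
    BK 9: (11,0) -> (3.128,4.363) [heading=331, draw]
    -- iteration 3/3 --
    RT 180: heading 331 -> 151
    BK 9: (3.128,4.363) -> (11,0) [heading=151, draw]
  ]
]
FD 20: (11,0) -> (-6.492,9.696) [heading=151, draw]
LT 90: heading 151 -> 241
FD 19: (-6.492,9.696) -> (-15.704,-6.922) [heading=241, draw]
RT 90: heading 241 -> 151
Final: pos=(-15.704,-6.922), heading=151, 15 segment(s) drawn

Answer: -15.704 -6.922 151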